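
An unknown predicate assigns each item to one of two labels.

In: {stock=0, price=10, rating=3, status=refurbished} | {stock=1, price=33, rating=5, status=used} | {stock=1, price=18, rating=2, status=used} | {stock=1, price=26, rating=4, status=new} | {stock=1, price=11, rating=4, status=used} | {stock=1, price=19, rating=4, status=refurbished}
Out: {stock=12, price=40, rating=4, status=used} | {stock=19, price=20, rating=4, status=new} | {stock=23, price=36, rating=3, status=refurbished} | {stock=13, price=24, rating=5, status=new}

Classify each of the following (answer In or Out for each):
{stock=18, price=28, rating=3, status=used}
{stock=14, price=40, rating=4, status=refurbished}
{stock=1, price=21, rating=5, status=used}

The pattern is that an item is 'In' exactly when: stock ≤ 1.

Out, Out, In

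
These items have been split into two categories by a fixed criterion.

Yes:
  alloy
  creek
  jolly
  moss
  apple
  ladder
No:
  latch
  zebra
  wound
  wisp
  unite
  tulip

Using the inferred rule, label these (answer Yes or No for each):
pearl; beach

No, No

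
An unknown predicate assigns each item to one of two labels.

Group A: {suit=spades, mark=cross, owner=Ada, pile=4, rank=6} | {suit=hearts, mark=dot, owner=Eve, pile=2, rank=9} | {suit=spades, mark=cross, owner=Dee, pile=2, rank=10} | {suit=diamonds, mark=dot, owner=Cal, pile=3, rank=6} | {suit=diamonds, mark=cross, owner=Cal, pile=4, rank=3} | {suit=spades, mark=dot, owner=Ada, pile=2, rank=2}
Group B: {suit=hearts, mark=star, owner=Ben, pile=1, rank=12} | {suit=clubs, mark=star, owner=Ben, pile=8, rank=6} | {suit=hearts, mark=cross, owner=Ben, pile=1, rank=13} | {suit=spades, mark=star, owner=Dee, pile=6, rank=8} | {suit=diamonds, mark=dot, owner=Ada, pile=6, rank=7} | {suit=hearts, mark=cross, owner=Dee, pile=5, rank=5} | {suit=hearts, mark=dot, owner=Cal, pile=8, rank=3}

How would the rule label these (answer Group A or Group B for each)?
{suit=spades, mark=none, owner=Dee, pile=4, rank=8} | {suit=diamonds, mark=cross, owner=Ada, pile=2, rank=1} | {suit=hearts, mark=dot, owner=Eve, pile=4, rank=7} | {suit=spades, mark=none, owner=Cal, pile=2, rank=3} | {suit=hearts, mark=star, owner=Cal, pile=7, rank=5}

Group A, Group A, Group A, Group A, Group B

Every 'Group A' example satisfies: pile ≥ 2 AND pile ≤ 4. None of the 'Group B' examples do.
{suit=spades, mark=none, owner=Dee, pile=4, rank=8} → pile = 4 → Group A.
{suit=diamonds, mark=cross, owner=Ada, pile=2, rank=1} → pile = 2 → Group A.
{suit=hearts, mark=dot, owner=Eve, pile=4, rank=7} → pile = 4 → Group A.
{suit=spades, mark=none, owner=Cal, pile=2, rank=3} → pile = 2 → Group A.
{suit=hearts, mark=star, owner=Cal, pile=7, rank=5} → pile = 7 → Group B.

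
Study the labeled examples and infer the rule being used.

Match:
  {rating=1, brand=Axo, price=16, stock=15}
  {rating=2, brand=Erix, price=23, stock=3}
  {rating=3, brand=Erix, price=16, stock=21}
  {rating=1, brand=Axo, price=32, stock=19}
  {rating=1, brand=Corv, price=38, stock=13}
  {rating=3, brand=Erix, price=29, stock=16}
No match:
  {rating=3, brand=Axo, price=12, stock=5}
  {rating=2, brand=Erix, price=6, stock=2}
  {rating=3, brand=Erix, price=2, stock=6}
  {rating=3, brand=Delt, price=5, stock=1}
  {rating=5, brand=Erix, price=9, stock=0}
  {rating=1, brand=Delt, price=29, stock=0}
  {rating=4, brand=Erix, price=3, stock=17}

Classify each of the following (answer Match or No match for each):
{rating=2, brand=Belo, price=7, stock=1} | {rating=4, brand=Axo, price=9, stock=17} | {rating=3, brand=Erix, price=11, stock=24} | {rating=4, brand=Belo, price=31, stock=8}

No match, No match, No match, Match

'Match' ⟺ price ≥ 16 AND stock ≥ 1.
No match: {rating=2, brand=Belo, price=7, stock=1}, since price = 7, stock = 1.
No match: {rating=4, brand=Axo, price=9, stock=17}, since price = 9, stock = 17.
No match: {rating=3, brand=Erix, price=11, stock=24}, since price = 11, stock = 24.
Match: {rating=4, brand=Belo, price=31, stock=8}, since price = 31, stock = 8.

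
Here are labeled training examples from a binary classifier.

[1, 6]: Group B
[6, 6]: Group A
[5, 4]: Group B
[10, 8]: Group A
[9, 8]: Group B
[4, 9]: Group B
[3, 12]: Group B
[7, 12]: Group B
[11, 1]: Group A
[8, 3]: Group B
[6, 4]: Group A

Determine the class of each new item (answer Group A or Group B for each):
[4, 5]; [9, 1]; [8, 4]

Group B, Group A, Group A

The pattern is that an item is 'Group A' exactly when: sum is even.
[4, 5] → 4+5 = 9 → Group B.
[9, 1] → 9+1 = 10 → Group A.
[8, 4] → 8+4 = 12 → Group A.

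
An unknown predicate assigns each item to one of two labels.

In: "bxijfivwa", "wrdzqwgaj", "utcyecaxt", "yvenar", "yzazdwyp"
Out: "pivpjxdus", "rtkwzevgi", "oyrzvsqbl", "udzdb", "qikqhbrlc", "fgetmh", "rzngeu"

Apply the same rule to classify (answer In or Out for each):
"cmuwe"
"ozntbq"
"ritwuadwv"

Out, Out, In

Every 'In' example satisfies: contains 'a'. None of the 'Out' examples do.
"cmuwe" — no 'a', hence Out.
"ozntbq" — no 'a', hence Out.
"ritwuadwv" — has 'a', hence In.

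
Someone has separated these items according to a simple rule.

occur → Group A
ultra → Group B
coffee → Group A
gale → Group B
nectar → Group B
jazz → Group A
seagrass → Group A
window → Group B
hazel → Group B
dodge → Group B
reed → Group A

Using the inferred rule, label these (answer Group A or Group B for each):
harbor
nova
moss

Group B, Group B, Group A

The rule appears to be: has a double letter.
harbor — no doubled letter, hence Group B.
nova — no doubled letter, hence Group B.
moss — 'ss' doubled, hence Group A.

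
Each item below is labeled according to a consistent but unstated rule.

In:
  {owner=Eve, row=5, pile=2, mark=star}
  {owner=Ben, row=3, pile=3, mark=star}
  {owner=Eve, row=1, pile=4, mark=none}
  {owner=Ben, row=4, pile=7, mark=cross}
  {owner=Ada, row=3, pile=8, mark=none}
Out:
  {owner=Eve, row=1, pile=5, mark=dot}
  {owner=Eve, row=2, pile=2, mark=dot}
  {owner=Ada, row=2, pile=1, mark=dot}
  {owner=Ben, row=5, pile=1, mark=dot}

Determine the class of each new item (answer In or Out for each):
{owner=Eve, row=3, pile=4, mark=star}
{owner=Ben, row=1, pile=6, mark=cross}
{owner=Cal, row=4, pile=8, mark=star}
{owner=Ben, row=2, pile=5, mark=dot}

In, In, In, Out

All 'In' examples share one property — mark is not dot — and every 'Out' example lacks it.
{owner=Eve, row=3, pile=4, mark=star} → mark is star → In. {owner=Ben, row=1, pile=6, mark=cross} → mark is cross → In. {owner=Cal, row=4, pile=8, mark=star} → mark is star → In. {owner=Ben, row=2, pile=5, mark=dot} → mark is dot → Out.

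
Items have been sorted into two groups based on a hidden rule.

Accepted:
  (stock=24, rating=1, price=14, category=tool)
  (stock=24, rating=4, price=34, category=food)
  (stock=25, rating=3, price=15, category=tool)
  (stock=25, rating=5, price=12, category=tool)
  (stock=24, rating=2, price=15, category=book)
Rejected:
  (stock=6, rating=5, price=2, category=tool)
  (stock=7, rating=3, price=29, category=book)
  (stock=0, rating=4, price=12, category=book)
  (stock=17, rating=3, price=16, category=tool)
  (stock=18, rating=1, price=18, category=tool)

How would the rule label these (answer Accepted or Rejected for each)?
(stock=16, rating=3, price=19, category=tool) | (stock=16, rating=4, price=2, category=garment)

The rule appears to be: stock ≥ 24.
(stock=16, rating=3, price=19, category=tool) → stock = 16 → Rejected. (stock=16, rating=4, price=2, category=garment) → stock = 16 → Rejected.

Rejected, Rejected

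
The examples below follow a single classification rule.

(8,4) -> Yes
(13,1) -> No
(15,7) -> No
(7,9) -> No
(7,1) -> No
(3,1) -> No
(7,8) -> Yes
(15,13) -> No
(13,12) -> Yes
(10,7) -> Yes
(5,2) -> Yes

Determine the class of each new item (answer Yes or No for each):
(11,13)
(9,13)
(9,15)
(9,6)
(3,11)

No, No, No, Yes, No

The distinguishing property — product is even — holds for all the 'Yes' cases and none of the 'No' cases.
(11,13) → 11·13 = 143 → No.
(9,13) → 9·13 = 117 → No.
(9,15) → 9·15 = 135 → No.
(9,6) → 9·6 = 54 → Yes.
(3,11) → 3·11 = 33 → No.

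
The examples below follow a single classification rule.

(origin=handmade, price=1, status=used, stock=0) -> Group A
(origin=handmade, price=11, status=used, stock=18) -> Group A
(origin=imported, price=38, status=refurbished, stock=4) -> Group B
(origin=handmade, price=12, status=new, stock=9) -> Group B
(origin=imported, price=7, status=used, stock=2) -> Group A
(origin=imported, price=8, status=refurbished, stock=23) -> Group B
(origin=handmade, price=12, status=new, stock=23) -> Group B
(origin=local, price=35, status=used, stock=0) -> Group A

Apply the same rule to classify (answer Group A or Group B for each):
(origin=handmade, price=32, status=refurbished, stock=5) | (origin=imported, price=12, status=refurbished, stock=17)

Group B, Group B

The simplest hypothesis consistent with all the labels is: status is used.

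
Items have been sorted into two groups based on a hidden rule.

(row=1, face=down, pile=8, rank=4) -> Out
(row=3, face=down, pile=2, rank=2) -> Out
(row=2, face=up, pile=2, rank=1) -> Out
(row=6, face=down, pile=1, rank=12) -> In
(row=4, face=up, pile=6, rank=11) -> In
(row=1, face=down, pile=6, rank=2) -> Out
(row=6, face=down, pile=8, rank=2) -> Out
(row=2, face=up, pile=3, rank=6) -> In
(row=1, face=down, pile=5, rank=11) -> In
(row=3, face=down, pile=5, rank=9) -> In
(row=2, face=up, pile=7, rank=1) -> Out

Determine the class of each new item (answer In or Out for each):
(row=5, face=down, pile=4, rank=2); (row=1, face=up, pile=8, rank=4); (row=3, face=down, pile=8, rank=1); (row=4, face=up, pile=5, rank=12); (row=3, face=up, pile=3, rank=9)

The classifier is using: rank ≥ 6.
(row=5, face=down, pile=4, rank=2): rank = 2 — does not satisfy this, so Out.
(row=1, face=up, pile=8, rank=4): rank = 4 — does not satisfy this, so Out.
(row=3, face=down, pile=8, rank=1): rank = 1 — does not satisfy this, so Out.
(row=4, face=up, pile=5, rank=12): rank = 12 — fits, so In.
(row=3, face=up, pile=3, rank=9): rank = 9 — fits, so In.

Out, Out, Out, In, In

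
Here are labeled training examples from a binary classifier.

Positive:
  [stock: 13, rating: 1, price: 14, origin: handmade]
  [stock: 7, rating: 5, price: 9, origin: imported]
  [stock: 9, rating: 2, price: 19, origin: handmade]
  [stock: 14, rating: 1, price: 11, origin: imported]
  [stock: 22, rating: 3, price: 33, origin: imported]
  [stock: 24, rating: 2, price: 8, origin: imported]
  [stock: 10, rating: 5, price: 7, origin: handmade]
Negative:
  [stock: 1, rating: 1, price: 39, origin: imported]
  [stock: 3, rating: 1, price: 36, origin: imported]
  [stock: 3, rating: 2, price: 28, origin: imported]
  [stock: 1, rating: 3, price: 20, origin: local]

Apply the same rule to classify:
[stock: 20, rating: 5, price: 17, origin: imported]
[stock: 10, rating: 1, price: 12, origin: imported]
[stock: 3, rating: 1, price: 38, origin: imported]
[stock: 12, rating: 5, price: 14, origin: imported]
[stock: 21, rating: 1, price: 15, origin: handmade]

One predicate separates the groups cleanly: stock ≥ 7.
Positive: [stock: 20, rating: 5, price: 17, origin: imported], since stock = 20.
Positive: [stock: 10, rating: 1, price: 12, origin: imported], since stock = 10.
Negative: [stock: 3, rating: 1, price: 38, origin: imported], since stock = 3.
Positive: [stock: 12, rating: 5, price: 14, origin: imported], since stock = 12.
Positive: [stock: 21, rating: 1, price: 15, origin: handmade], since stock = 21.

Positive, Positive, Negative, Positive, Positive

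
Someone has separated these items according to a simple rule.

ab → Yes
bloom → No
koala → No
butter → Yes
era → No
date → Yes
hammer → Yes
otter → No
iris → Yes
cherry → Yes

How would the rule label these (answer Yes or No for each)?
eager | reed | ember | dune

The classifier is using: even length.
eager: No (length 5). reed: Yes (length 4). ember: No (length 5). dune: Yes (length 4).

No, Yes, No, Yes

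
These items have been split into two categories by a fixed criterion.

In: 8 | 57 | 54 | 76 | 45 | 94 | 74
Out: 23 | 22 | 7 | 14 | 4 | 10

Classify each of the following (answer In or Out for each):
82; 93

In, In

The common property of the 'In' items is: digit sum ≥ 8. No 'Out' item has it.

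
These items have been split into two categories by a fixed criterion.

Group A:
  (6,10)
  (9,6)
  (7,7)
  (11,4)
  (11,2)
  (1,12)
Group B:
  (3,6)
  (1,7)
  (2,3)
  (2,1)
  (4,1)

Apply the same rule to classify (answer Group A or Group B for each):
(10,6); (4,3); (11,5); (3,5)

A rule that fits every label: sum ≥ 13 — true of each 'Group A' example, false of each 'Group B' one.
Group A: (10,6), since 10+6 = 16. Group B: (4,3), since 4+3 = 7. Group A: (11,5), since 11+5 = 16. Group B: (3,5), since 3+5 = 8.

Group A, Group B, Group A, Group B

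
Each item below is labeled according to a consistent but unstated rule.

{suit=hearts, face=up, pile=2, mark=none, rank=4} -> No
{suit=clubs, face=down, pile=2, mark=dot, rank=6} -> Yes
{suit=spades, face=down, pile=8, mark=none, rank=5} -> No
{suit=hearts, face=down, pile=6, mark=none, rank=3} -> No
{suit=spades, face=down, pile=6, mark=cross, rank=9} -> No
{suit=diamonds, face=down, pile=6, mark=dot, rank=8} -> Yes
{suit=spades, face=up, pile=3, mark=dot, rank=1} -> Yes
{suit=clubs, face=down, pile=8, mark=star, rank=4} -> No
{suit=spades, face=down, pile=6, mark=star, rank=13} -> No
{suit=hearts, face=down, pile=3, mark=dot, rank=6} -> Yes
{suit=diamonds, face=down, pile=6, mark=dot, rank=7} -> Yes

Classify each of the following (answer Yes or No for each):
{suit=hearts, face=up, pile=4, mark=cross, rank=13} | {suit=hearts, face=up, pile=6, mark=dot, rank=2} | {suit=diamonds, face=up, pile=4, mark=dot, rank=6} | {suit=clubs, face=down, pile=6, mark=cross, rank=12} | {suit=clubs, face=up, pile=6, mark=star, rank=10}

The distinguishing property — mark is dot — holds for all the 'Yes' cases and none of the 'No' cases.
{suit=hearts, face=up, pile=4, mark=cross, rank=13}: No (mark is cross). {suit=hearts, face=up, pile=6, mark=dot, rank=2}: Yes (mark is dot). {suit=diamonds, face=up, pile=4, mark=dot, rank=6}: Yes (mark is dot). {suit=clubs, face=down, pile=6, mark=cross, rank=12}: No (mark is cross). {suit=clubs, face=up, pile=6, mark=star, rank=10}: No (mark is star).

No, Yes, Yes, No, No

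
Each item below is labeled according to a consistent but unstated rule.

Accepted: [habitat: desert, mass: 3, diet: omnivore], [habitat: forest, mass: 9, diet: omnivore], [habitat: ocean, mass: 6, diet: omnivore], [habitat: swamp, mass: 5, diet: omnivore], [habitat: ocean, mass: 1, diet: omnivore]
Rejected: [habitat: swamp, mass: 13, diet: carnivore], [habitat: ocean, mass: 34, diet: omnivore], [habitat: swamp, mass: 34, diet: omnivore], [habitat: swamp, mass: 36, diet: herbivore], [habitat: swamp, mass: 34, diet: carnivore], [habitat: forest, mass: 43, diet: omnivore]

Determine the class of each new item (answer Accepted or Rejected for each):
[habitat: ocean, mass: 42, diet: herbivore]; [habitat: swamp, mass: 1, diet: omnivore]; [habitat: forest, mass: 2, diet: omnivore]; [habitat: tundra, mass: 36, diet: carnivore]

All 'Accepted' examples share one property — mass ≤ 9 — and every 'Rejected' example lacks it.
[habitat: ocean, mass: 42, diet: herbivore]: Rejected (mass = 42).
[habitat: swamp, mass: 1, diet: omnivore]: Accepted (mass = 1).
[habitat: forest, mass: 2, diet: omnivore]: Accepted (mass = 2).
[habitat: tundra, mass: 36, diet: carnivore]: Rejected (mass = 36).

Rejected, Accepted, Accepted, Rejected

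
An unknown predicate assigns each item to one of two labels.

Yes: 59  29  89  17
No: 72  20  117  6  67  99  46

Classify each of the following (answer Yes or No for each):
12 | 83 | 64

Looking at the examples, the only property every 'Yes' case has and every 'No' case lacks is: ≡ 5 (mod 6).

No, Yes, No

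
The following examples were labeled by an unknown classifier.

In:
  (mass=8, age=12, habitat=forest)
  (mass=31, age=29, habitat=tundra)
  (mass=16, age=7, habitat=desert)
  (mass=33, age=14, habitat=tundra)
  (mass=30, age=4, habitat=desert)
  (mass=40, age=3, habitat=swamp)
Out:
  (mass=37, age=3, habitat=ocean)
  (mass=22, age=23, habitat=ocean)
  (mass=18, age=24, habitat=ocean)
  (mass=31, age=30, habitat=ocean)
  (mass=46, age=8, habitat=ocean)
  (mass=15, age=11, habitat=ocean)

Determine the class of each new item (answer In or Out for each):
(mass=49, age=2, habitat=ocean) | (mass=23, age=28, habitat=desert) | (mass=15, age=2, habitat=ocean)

Out, In, Out

Rule: habitat is not ocean. This holds for each 'In' example and fails for each 'Out' one.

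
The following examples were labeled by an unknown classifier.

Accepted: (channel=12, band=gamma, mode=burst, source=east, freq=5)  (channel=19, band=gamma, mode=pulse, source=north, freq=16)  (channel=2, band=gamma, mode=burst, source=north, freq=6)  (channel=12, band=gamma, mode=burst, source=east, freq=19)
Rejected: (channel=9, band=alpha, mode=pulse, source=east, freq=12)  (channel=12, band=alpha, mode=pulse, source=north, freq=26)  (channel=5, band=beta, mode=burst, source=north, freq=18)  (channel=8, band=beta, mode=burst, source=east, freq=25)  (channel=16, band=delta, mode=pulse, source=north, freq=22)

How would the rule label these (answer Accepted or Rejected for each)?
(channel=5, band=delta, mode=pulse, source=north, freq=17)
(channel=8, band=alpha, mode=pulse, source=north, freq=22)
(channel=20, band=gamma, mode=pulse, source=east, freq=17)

The classifier is using: band is gamma.

Rejected, Rejected, Accepted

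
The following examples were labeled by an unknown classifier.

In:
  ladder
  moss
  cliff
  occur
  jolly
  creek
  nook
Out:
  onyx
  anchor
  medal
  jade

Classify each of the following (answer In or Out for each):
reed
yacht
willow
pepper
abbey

In, Out, In, In, In

All 'In' examples share one property — has a double letter — and every 'Out' example lacks it.
In: reed, since 'ee' doubled.
Out: yacht, since no doubled letter.
In: willow, since 'll' doubled.
In: pepper, since 'pp' doubled.
In: abbey, since 'bb' doubled.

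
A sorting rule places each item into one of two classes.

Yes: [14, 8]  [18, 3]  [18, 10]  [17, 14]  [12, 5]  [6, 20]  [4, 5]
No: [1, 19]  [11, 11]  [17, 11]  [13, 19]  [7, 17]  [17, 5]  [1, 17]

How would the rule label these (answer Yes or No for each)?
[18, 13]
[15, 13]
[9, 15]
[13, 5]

The pattern is that an item is 'Yes' exactly when: product is even.
[18, 13]: 18·13 = 234 — has this property, so Yes. [15, 13]: 15·13 = 195 — fails the rule, so No. [9, 15]: 9·15 = 135 — fails the rule, so No. [13, 5]: 13·5 = 65 — fails the rule, so No.

Yes, No, No, No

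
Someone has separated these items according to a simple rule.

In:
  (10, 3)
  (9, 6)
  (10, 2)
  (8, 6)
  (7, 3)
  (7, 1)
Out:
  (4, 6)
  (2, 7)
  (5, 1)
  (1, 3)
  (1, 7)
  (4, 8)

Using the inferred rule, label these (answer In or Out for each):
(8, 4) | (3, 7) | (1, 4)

One predicate separates the groups cleanly: first ≥ 6.
(8, 4) — first 8, hence In. (3, 7) — first 3, hence Out. (1, 4) — first 1, hence Out.

In, Out, Out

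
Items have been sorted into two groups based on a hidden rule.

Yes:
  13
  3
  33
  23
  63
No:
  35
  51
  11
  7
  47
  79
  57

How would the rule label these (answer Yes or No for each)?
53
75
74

Yes, No, No

All 'Yes' examples share one property — ends in digit 3 — and every 'No' example lacks it.
Yes: 53, since last digit 3. No: 75, since last digit 5. No: 74, since last digit 4.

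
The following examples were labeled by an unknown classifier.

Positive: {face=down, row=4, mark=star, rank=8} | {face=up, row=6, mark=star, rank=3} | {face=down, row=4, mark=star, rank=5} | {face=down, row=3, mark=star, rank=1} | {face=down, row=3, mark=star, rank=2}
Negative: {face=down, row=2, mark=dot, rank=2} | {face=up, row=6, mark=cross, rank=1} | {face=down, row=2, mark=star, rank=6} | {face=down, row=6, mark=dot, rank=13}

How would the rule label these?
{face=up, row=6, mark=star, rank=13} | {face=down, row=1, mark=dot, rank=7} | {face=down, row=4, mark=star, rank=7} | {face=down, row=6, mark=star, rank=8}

A rule that fits every label: mark is star AND row ≥ 3 — true of each 'Positive' example, false of each 'Negative' one.
{face=up, row=6, mark=star, rank=13}: Positive (mark is star, row = 6). {face=down, row=1, mark=dot, rank=7}: Negative (mark is dot, row = 1). {face=down, row=4, mark=star, rank=7}: Positive (mark is star, row = 4). {face=down, row=6, mark=star, rank=8}: Positive (mark is star, row = 6).

Positive, Negative, Positive, Positive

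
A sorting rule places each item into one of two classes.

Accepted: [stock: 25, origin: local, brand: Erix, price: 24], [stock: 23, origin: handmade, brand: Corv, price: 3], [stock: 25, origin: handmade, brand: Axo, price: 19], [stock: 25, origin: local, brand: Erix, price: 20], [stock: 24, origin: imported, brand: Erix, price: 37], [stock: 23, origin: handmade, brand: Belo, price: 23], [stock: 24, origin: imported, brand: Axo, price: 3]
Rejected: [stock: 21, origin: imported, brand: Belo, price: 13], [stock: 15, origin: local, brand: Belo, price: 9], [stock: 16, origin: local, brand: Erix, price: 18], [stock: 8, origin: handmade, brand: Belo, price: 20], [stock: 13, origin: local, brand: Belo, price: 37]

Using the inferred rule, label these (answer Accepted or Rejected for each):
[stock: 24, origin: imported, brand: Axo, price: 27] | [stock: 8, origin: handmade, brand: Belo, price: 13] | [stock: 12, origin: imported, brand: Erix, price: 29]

Rule: stock ≥ 23. This holds for each 'Accepted' example and fails for each 'Rejected' one.
[stock: 24, origin: imported, brand: Axo, price: 27] → stock = 24 → Accepted. [stock: 8, origin: handmade, brand: Belo, price: 13] → stock = 8 → Rejected. [stock: 12, origin: imported, brand: Erix, price: 29] → stock = 12 → Rejected.

Accepted, Rejected, Rejected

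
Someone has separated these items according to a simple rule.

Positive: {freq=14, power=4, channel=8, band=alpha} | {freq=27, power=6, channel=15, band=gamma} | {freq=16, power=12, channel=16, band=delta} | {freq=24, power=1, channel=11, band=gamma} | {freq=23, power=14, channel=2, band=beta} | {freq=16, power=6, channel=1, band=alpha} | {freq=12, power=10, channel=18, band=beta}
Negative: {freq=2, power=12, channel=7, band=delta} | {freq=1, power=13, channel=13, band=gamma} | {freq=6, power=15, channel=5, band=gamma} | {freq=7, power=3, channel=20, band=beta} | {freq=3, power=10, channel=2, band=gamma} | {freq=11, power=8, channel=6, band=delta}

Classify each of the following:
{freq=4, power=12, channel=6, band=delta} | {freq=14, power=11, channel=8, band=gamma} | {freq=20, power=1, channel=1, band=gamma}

Negative, Positive, Positive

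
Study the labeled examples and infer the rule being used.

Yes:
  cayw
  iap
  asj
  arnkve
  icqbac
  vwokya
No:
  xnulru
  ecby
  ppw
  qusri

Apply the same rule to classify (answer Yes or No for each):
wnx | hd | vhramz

No, No, Yes

Comparing the two groups points to one rule — contains 'a'.
wnx → no 'a' → No.
hd → no 'a' → No.
vhramz → has 'a' → Yes.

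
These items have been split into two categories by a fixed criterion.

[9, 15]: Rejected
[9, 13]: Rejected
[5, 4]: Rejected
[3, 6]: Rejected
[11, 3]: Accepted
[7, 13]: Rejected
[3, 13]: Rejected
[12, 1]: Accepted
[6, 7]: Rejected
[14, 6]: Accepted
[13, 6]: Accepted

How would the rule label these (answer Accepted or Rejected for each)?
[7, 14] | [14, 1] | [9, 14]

Rejected, Accepted, Rejected

The distinguishing property — first ≥ 11 — holds for all the 'Accepted' cases and none of the 'Rejected' cases.
Rejected: [7, 14], since first 7.
Accepted: [14, 1], since first 14.
Rejected: [9, 14], since first 9.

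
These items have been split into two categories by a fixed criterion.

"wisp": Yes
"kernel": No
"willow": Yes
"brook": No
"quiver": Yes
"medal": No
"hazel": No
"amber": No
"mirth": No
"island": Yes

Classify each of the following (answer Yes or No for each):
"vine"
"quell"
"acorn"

Yes, No, No

The pattern is that an item is 'Yes' exactly when: even length AND contains 'i'.
Yes: "vine", since length 4, has 'i'. No: "quell", since length 5, no 'i'. No: "acorn", since length 5, no 'i'.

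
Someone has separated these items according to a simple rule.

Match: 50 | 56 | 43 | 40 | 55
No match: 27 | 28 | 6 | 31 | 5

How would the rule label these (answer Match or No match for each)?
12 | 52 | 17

Rule: at least 40. This holds for each 'Match' example and fails for each 'No match' one.

No match, Match, No match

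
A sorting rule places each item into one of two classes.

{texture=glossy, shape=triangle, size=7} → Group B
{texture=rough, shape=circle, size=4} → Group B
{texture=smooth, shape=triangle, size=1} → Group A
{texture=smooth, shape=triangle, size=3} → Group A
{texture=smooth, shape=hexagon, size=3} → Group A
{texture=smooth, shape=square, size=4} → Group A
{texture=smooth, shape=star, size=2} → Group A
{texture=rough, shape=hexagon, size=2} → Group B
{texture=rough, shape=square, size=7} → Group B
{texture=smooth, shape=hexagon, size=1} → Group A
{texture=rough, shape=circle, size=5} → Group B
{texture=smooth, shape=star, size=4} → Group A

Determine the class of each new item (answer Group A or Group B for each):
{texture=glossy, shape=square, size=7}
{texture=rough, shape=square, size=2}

The classifier is using: texture is smooth.
{texture=glossy, shape=square, size=7} — texture is glossy, hence Group B.
{texture=rough, shape=square, size=2} — texture is rough, hence Group B.

Group B, Group B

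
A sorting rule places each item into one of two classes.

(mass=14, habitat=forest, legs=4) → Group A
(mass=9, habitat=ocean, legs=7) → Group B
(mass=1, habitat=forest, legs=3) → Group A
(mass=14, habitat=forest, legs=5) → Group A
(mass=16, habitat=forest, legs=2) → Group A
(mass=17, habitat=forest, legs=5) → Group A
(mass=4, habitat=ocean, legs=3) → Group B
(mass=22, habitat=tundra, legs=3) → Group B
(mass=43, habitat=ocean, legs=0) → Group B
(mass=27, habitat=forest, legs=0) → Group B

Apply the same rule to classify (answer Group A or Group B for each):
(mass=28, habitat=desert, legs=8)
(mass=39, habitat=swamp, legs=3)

Group B, Group B

A rule that fits every label: habitat is forest AND legs ≥ 2 — true of each 'Group A' example, false of each 'Group B' one.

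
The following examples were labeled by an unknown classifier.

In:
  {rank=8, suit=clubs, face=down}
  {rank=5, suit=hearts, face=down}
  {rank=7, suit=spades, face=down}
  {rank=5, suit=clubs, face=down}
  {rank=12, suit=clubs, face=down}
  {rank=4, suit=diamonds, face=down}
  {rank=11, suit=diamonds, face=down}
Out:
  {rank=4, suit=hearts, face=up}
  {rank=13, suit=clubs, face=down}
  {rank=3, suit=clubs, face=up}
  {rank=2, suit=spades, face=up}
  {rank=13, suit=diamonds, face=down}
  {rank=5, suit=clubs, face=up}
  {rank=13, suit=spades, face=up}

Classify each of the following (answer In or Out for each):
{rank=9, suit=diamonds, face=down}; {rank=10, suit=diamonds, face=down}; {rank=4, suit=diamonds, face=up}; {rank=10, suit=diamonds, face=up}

The simplest hypothesis consistent with all the labels is: face is down AND rank ≤ 12.

In, In, Out, Out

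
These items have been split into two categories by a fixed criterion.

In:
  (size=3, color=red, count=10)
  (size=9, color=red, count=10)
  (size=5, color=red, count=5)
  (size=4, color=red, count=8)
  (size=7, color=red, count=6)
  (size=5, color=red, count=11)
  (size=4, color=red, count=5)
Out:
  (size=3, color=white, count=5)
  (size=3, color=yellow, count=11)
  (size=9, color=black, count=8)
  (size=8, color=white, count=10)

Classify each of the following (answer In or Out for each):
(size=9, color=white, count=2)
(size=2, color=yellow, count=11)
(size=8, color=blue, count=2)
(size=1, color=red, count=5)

The common property of the 'In' items is: color is red. No 'Out' item has it.
(size=9, color=white, count=2): color is white, doesn't qualify → Out. (size=2, color=yellow, count=11): color is yellow, doesn't qualify → Out. (size=8, color=blue, count=2): color is blue, doesn't qualify → Out. (size=1, color=red, count=5): color is red, passes → In.

Out, Out, Out, In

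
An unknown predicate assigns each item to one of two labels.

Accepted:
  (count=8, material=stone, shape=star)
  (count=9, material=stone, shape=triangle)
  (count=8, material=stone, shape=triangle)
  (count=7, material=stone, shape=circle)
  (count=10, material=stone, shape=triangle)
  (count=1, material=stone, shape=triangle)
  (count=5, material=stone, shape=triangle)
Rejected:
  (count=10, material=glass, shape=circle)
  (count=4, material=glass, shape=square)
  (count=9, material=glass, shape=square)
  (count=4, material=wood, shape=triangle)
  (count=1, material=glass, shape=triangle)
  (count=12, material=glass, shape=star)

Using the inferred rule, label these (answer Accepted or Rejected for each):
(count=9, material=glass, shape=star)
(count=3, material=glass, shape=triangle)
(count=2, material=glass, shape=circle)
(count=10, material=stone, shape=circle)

The classifier is using: material is stone.
(count=9, material=glass, shape=star): Rejected (material is glass).
(count=3, material=glass, shape=triangle): Rejected (material is glass).
(count=2, material=glass, shape=circle): Rejected (material is glass).
(count=10, material=stone, shape=circle): Accepted (material is stone).

Rejected, Rejected, Rejected, Accepted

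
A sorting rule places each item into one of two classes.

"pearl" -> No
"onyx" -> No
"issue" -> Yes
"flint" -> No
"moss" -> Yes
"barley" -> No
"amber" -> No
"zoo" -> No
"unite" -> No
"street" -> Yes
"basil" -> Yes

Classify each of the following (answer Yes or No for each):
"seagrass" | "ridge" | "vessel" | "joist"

Yes, No, Yes, Yes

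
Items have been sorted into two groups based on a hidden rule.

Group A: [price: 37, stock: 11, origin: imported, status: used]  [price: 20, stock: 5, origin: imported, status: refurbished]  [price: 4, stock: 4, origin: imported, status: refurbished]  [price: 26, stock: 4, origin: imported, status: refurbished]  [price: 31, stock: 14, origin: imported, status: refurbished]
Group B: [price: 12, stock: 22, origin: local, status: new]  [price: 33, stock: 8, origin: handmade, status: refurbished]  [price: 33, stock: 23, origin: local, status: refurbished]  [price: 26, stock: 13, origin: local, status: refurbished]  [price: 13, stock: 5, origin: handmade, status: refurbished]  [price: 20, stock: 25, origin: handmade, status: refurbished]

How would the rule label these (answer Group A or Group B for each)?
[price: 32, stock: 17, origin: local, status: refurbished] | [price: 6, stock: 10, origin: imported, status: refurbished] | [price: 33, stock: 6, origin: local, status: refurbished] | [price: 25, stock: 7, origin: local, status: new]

Rule: origin is imported. This holds for each 'Group A' example and fails for each 'Group B' one.

Group B, Group A, Group B, Group B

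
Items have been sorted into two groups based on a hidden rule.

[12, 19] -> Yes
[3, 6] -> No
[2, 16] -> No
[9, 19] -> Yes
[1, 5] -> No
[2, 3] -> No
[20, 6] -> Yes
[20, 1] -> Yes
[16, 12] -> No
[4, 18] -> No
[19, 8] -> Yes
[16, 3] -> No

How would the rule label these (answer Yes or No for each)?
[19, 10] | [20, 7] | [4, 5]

Yes, Yes, No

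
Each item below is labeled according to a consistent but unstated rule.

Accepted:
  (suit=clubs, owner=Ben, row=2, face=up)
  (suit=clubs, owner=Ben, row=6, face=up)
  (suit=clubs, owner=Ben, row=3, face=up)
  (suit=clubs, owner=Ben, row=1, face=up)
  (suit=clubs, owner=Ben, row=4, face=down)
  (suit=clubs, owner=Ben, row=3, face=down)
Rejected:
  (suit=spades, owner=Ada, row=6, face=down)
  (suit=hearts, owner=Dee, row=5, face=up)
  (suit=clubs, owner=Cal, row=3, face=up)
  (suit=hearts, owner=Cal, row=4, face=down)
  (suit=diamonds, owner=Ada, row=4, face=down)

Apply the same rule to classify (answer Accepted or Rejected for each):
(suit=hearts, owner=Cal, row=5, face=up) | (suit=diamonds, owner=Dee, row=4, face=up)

Rejected, Rejected

'Accepted' ⟺ owner is Ben.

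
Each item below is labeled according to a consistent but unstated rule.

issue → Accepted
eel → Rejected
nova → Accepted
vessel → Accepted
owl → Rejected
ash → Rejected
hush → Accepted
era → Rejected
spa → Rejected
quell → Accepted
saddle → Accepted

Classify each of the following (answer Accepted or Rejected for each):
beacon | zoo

Accepted, Rejected

One predicate separates the groups cleanly: length ≥ 4.
beacon → length 6 → Accepted.
zoo → length 3 → Rejected.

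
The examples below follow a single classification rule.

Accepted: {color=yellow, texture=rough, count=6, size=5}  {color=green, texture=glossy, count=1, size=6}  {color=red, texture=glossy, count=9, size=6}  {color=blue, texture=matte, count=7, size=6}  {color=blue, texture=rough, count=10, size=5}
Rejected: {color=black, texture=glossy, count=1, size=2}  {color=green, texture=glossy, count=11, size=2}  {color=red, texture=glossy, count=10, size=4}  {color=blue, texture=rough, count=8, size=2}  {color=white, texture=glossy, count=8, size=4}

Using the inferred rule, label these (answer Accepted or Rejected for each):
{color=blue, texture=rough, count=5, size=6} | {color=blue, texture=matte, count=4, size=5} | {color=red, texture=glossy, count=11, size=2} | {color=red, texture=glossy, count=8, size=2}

Accepted, Accepted, Rejected, Rejected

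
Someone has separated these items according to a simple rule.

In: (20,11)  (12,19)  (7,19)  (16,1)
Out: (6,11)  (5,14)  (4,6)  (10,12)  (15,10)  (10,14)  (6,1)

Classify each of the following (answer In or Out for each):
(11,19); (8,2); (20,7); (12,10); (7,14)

One predicate separates the groups cleanly: max ≥ 16.
(11,19): In (max 19). (8,2): Out (max 8). (20,7): In (max 20). (12,10): Out (max 12). (7,14): Out (max 14).

In, Out, In, Out, Out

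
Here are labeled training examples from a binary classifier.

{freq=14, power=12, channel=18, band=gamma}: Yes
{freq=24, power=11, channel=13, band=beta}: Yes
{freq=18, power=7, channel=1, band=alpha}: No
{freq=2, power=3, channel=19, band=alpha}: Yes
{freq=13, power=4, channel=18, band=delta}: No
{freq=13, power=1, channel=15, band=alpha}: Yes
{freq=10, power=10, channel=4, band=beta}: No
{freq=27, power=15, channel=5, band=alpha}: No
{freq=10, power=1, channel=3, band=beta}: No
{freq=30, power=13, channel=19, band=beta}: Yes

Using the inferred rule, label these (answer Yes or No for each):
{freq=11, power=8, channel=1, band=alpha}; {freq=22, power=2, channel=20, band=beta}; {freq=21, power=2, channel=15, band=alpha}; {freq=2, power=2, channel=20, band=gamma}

'Yes' ⟺ channel ≥ 13 AND power ≠ 4.
{freq=11, power=8, channel=1, band=alpha}: channel = 1, power = 8 — fails this test, so No.
{freq=22, power=2, channel=20, band=beta}: channel = 20, power = 2 — meets the rule, so Yes.
{freq=21, power=2, channel=15, band=alpha}: channel = 15, power = 2 — meets the rule, so Yes.
{freq=2, power=2, channel=20, band=gamma}: channel = 20, power = 2 — meets the rule, so Yes.

No, Yes, Yes, Yes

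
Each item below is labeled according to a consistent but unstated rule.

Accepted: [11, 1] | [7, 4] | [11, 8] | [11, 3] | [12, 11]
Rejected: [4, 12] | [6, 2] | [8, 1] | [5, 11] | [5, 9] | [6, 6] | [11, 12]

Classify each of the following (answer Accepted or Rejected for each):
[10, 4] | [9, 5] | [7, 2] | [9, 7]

The distinguishing property — first > second AND sum ≥ 11 — holds for all the 'Accepted' cases and none of the 'Rejected' cases.
Accepted: [10, 4], since 10 > 4, 10+4 = 14.
Accepted: [9, 5], since 9 > 5, 9+5 = 14.
Rejected: [7, 2], since 7 > 2, 7+2 = 9.
Accepted: [9, 7], since 9 > 7, 9+7 = 16.

Accepted, Accepted, Rejected, Accepted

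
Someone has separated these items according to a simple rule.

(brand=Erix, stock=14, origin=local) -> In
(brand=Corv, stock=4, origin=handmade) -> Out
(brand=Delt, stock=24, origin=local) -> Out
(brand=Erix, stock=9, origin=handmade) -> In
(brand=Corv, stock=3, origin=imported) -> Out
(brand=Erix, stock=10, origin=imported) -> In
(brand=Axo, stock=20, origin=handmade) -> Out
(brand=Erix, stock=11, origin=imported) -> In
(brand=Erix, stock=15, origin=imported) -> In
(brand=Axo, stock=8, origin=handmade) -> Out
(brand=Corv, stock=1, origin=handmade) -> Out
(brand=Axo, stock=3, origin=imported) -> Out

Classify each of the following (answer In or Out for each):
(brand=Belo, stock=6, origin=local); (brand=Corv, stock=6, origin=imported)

Out, Out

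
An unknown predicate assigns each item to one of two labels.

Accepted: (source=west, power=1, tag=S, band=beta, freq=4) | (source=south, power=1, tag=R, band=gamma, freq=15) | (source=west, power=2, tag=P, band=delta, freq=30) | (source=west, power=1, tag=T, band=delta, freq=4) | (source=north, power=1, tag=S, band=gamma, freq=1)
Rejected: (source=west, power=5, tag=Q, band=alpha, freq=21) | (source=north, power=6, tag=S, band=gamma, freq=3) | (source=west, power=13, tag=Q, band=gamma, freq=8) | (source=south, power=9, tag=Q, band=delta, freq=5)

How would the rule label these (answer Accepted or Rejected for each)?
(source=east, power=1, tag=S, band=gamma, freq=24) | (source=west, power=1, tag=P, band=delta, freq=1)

Accepted, Accepted

Every 'Accepted' example satisfies: power ≤ 2. None of the 'Rejected' examples do.
(source=east, power=1, tag=S, band=gamma, freq=24): power = 1 — matches, so Accepted. (source=west, power=1, tag=P, band=delta, freq=1): power = 1 — matches, so Accepted.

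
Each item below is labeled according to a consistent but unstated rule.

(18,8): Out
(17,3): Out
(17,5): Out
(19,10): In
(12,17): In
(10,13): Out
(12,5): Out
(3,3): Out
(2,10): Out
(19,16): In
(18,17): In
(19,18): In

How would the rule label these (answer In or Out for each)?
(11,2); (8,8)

'In' ⟺ sum ≥ 29.

Out, Out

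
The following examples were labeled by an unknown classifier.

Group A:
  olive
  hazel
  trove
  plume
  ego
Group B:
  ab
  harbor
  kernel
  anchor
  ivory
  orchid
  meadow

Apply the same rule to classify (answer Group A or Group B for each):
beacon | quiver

Group B, Group B

The simplest hypothesis consistent with all the labels is: odd length AND contains 'e'.
beacon → length 6, has 'e' → Group B.
quiver → length 6, has 'e' → Group B.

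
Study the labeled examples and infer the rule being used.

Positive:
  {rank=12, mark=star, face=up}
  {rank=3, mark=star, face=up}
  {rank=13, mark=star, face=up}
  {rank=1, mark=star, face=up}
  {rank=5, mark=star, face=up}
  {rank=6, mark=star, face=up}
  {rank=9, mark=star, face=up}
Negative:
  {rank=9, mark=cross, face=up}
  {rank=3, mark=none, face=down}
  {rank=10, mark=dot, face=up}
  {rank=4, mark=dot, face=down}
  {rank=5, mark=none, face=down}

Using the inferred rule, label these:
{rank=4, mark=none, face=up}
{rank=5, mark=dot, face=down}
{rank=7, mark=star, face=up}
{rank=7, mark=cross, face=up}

Negative, Negative, Positive, Negative

The distinguishing property — mark is star — holds for all the 'Positive' cases and none of the 'Negative' cases.
{rank=4, mark=none, face=up}: Negative (mark is none).
{rank=5, mark=dot, face=down}: Negative (mark is dot).
{rank=7, mark=star, face=up}: Positive (mark is star).
{rank=7, mark=cross, face=up}: Negative (mark is cross).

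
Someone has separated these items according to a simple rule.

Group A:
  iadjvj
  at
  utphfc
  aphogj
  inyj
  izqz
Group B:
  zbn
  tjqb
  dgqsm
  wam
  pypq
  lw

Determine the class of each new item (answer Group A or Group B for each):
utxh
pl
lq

Rule: starts with a vowel. This holds for each 'Group A' example and fails for each 'Group B' one.
utxh: starts with 'u', qualifies → Group A. pl: starts with 'p', does not fit → Group B. lq: starts with 'l', does not fit → Group B.

Group A, Group B, Group B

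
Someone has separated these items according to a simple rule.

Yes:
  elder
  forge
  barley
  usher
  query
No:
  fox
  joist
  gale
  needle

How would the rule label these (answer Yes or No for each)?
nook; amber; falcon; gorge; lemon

Comparing the two groups points to one rule — contains 'r'.

No, Yes, No, Yes, No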